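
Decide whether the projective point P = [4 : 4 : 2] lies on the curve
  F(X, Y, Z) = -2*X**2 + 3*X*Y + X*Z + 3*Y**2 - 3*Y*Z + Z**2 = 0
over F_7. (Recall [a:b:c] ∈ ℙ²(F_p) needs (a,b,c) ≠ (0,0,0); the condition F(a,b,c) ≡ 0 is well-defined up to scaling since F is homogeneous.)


F(4,4,2) ≡ 3 (mod 7); P is NOT on the curve.

Evaluate F(4, 4, 2) term-by-term (mod 7).
  -2*X**2 ↦ -2·16·1·1 = -32
  3*X*Y ↦ 3·4·4·1 = 48
  X*Z ↦ 1·4·1·2 = 8
  3*Y**2 ↦ 3·1·16·1 = 48
  -3*Y*Z ↦ -3·1·4·2 = -24
  Z**2 ↦ 1·1·1·4 = 4
Sum: F(4, 4, 2) = (-32) + (48) + (8) + (48) + (-24) + (4) = 52.
Reducing mod 7: 52 ≡ 3 (mod 7).
Since F(a, b, c) ≡ 3 ≠ 0 (mod 7), P does NOT lie on the curve.


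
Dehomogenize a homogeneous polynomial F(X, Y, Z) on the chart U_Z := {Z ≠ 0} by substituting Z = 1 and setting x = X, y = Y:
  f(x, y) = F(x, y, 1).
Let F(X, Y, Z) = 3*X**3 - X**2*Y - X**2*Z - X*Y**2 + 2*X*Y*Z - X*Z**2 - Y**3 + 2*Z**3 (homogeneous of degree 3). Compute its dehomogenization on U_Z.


f(x, y) = 3*x**3 - x**2*y - x**2 - x*y**2 + 2*x*y - x - y**3 + 2

On U_Z we set Z = 1. Each monomial c·X^i·Y^j·Z^k in F becomes c·x^i·y^j·1^k = c·x^i·y^j.
Substituting Z = 1: F(X, Y, 1) = 3*x**3 - x**2*y - x**2 - x*y**2 + 2*x*y - x - y**3 + 2.
Note: deg(f) ≤ deg(F) = 3; strict inequality happens when F is divisible by Z (lost terms).


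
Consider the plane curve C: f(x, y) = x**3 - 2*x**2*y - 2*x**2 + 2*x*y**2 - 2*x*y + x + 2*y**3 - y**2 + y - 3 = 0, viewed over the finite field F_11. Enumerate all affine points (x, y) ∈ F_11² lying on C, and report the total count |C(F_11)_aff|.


Affine F_11-points: {(0, 2), (1, 2), (2, 6), (2, 10), (4, 0), (4, 3), (4, 10), (5, 0), (5, 2), (5, 10), (6, 1), (6, 9), (10, 4), (10, 7)}; count = 14.

For each of the 121 pairs (x, y) ∈ F_11², evaluate f(x, y) mod 11. Record the zeros.
  x = 0: [0↦8, 1↦10, 2↦0, 3↦1, 4↦3, 5↦7, 6↦3, 7↦3, 8↦8, 9↦8, 10↦4]  zeros at y ∈ {2}
  x = 1: [0↦8, 1↦8, 2↦0, 3↦7, 4↦8, 5↦4, 6↦7, 7↦7, 8↦5, 9↦2, 10↦10]  zeros at y ∈ {2}
  x = 2: [0↦10, 1↦4, 2↦5, 3↦3, 4↦10, 5↦5, 6↦0, 7↦7, 8↦5, 9↦6, 10↦0]  zeros at y ∈ {6, 10}
  x = 3: [0↦9, 1↦4, 2↦10, 3↦6, 4↦4, 5↦5, 6↦10, 7↦9, 8↦3, 9↦4, 10↦2]  zeros at y ∈ ∅
  x = 4: [0↦0, 1↦3, 2↦10, 3↦0, 4↦7, 5↦10, 6↦10, 7↦8, 8↦5, 9↦2, 10↦0]  zeros at y ∈ {0, 3, 10}
  x = 5: [0↦0, 1↦7, 2↦0, 3↦2, 4↦3, 5↦4, 6↦6, 7↦10, 8↦6, 9↦6, 10↦0]  zeros at y ∈ {0, 2, 10}
  x = 6: [0↦4, 1↦0, 2↦8, 3↦7, 4↦9, 5↦4, 6↦4, 7↦10, 8↦1, 9↦0, 10↦8]  zeros at y ∈ {1, 9}
  x = 7: [0↦7, 1↦10, 2↦7, 3↦10, 4↦9, 5↦5, 6↦10, 7↦3, 8↦7, 9↦1, 10↦8]  zeros at y ∈ ∅
  x = 8: [0↦4, 1↦10, 2↦3, 3↦6, 4↦9, 5↦2, 6↦8, 7↦6, 8↦8, 9↦4, 10↦6]  zeros at y ∈ ∅
  x = 9: [0↦1, 1↦6, 2↦2, 3↦1, 4↦4, 5↦1, 6↦4, 7↦3, 8↦10, 9↦4, 10↦8]  zeros at y ∈ ∅
  x = 10: [0↦4, 1↦4, 2↦10, 3↦1, 4↦0, 5↦8, 6↦4, 7↦0, 8↦8, 9↦7, 10↦9]  zeros at y ∈ {4, 7}
Collecting zeros: affine points = {(0, 2), (1, 2), (2, 6), (2, 10), (4, 0), (4, 3), (4, 10), (5, 0), (5, 2), (5, 10), (6, 1), (6, 9), (10, 4), (10, 7)}.
Total count |C(F_11)_aff| = 14.


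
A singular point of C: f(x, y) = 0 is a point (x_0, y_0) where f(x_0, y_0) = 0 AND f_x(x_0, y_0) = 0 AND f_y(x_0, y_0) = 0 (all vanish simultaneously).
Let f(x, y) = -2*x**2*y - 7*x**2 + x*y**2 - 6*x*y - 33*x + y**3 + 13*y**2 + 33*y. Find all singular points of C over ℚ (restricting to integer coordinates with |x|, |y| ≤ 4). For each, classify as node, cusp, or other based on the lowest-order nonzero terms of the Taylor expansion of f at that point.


Singular points: {(-3, -3)}; classification: node.

Compute partial derivatives:
  f_x = -4*x*y - 14*x + y**2 - 6*y - 33.
  f_y = -2*x**2 + 2*x*y - 6*x + 3*y**2 + 26*y + 33.
Scan x_0 ∈ {−4, ..., 4}. For each x_0, f_y(x_0, y) is a polynomial in y; find its integer roots y ∈ {−4, ..., 4}, then test f_x and f at those candidates.
  x = -4: f_y(-4, y) = 3*y**2 + 18*y + 25; no integer root y with |y| ≤ 4.
  x = -3: f_y(-3, y) = 3*y**2 + 20*y + 33; vanishes at y ∈ {-3}. (-3, -3): f_x = 0, f = 0 — SINGULAR.
  x = -2: f_y(-2, y) = 3*y**2 + 22*y + 37; no integer root y with |y| ≤ 4.
  x = -1: f_y(-1, y) = 3*y**2 + 24*y + 37; no integer root y with |y| ≤ 4.
  x = 0: f_y(0, y) = 3*y**2 + 26*y + 33; no integer root y with |y| ≤ 4.
  x = 1: f_y(1, y) = 3*y**2 + 28*y + 25; vanishes at y ∈ {-1}. (1, -1): f_x = -36 ≠ 0.
  x = 2: f_y(2, y) = 3*y**2 + 30*y + 13; no integer root y with |y| ≤ 4.
  x = 3: f_y(3, y) = 3*y**2 + 32*y - 3; no integer root y with |y| ≤ 4.
  x = 4: f_y(4, y) = 3*y**2 + 34*y - 23; no integer root y with |y| ≤ 4.
Only singular point on the grid: (-3, -3).
Classify: substitute x = -3 + u, y = -3 + v and expand: f = -2*u**2*v - u**2 + u*v**2 + v**3 + v**2.
No constant or linear terms (consistent with a singular point). Quadratic part: -u**2 + v**2. Cubic part: -2*u**2*v + u*v**2 + v**3.
The quadratic part v**2 - u**2 = (v − u)(v + u) splits into two distinct linear factors, so there are two distinct tangent lines y − -3 = ±(x − -3) — this is a node (ordinary double point).
Classification: node.


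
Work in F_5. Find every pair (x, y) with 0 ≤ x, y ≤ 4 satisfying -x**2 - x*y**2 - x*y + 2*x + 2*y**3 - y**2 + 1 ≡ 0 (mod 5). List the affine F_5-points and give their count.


Affine F_5-points: {(1, 3), (3, 4), (4, 3), (4, 4)}; count = 4.

For each of the 25 pairs (x, y) ∈ F_5², evaluate f(x, y) mod 5. Record the zeros.
  x = 0: [0↦1, 1↦2, 2↦3, 3↦1, 4↦3]  zeros at y ∈ ∅
  x = 1: [0↦2, 1↦1, 2↦3, 3↦0, 4↦4]  zeros at y ∈ {3}
  x = 2: [0↦1, 1↦3, 2↦1, 3↦2, 4↦3]  zeros at y ∈ ∅
  x = 3: [0↦3, 1↦3, 2↦2, 3↦2, 4↦0]  zeros at y ∈ {4}
  x = 4: [0↦3, 1↦1, 2↦1, 3↦0, 4↦0]  zeros at y ∈ {3, 4}
Collecting zeros: affine points = {(1, 3), (3, 4), (4, 3), (4, 4)}.
Total count |C(F_5)_aff| = 4.


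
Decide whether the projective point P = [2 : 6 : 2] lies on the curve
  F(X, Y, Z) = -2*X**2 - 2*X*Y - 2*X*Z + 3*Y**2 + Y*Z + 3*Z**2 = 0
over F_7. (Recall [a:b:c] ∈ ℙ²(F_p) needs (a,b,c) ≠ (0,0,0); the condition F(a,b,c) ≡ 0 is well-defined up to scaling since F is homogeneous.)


F(2,6,2) ≡ 1 (mod 7); P is NOT on the curve.

Evaluate F(2, 6, 2) term-by-term (mod 7).
  -2*X**2 ↦ -2·4·1·1 = -8
  -2*X*Y ↦ -2·2·6·1 = -24
  -2*X*Z ↦ -2·2·1·2 = -8
  3*Y**2 ↦ 3·1·36·1 = 108
  Y*Z ↦ 1·1·6·2 = 12
  3*Z**2 ↦ 3·1·1·4 = 12
Sum: F(2, 6, 2) = (-8) + (-24) + (-8) + (108) + (12) + (12) = 92.
Reducing mod 7: 92 ≡ 1 (mod 7).
Since F(a, b, c) ≡ 1 ≠ 0 (mod 7), P does NOT lie on the curve.


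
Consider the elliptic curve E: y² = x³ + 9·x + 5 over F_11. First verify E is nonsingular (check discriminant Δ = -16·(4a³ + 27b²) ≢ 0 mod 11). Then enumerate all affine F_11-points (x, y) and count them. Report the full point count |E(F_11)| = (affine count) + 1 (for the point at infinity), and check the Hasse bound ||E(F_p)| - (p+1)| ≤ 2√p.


Affine points = {(0, 4), (0, 7), (1, 2), (1, 9), (2, 3), (2, 8), (3, 2), (3, 9), (6, 0), (7, 2), (7, 9), (9, 1), (9, 10)}; affine count = 13; |E(F_11)| = 14.

Discriminant check: Δ ∝ 4a³ + 27b² = 4·9³ + 27·5² = 4·729 + 27·25 ≡ 5 (mod 11). Nonzero ⇒ E is nonsingular.
For each x ∈ F_11, compute rhs = x³ + 9·x + 5 mod 11, then count y ∈ F_11 with y² ≡ rhs.
  x = 0: rhs = 5, matching y values: 4, 7 (2 points).
  x = 1: rhs = 4, matching y values: 2, 9 (2 points).
  x = 2: rhs = 9, matching y values: 3, 8 (2 points).
  x = 3: rhs = 4, matching y values: 2, 9 (2 points).
  x = 4: rhs = 6, matching y values: none (0 points).
  x = 5: rhs = 10, matching y values: none (0 points).
  x = 6: rhs = 0, matching y values: 0 (1 points).
  x = 7: rhs = 4, matching y values: 2, 9 (2 points).
  x = 8: rhs = 6, matching y values: none (0 points).
  x = 9: rhs = 1, matching y values: 1, 10 (2 points).
  x = 10: rhs = 6, matching y values: none (0 points).
Total affine count: 13.
Full point count |E(F_11)| = 13 + 1 = 14.
Hasse bound: |14 − (11+1)| = |2| = 2 ≤ 2√11 ≈ 6.6332 ✓.


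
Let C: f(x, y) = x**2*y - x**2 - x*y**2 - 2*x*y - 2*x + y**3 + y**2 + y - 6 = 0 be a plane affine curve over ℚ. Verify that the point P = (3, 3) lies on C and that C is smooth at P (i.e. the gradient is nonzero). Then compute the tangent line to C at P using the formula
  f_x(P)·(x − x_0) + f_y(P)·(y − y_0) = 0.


Tangent line at P: -5*x + 19*y - 42 = 0.

Step 1: f(3, 3) = 0, so P lies on C.
Step 2: partial derivatives
  f_x(x, y) = 2*x*y - 2*x - y**2 - 2*y - 2, f_y(x, y) = x**2 - 2*x*y - 2*x + 3*y**2 + 2*y + 1.
  f_x(P) = -5, f_y(P) = 19 (gradient nonzero, so P is smooth).
Step 3: tangent line at P: -5·(x − 3) + 19·(y − 3) = 0.
Expanding: -5*x + 19*y - 42 = 0.


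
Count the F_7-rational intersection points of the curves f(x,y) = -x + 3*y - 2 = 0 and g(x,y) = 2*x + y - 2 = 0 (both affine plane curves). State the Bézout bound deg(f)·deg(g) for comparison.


Common zeros: ∅; count = 0; Bézout bound = 1.

deg(f) = 1, deg(g) = 1, so Bézout bound = 1.
Scan x ∈ F_7. For each x, list the y ∈ F_7 with f(x, y) ≡ 0 and those with g(x, y) ≡ 0 (mod 7); the common zeros in that column are the intersection.
  x = 0: f ≡ 0 at y ∈ {3}; g ≡ 0 at y ∈ {2}; common: ∅.
  x = 1: f ≡ 0 at y ∈ {1}; g ≡ 0 at y ∈ {0}; common: ∅.
  x = 2: f ≡ 0 at y ∈ {6}; g ≡ 0 at y ∈ {5}; common: ∅.
  x = 3: f ≡ 0 at y ∈ {4}; g ≡ 0 at y ∈ {3}; common: ∅.
  x = 4: f ≡ 0 at y ∈ {2}; g ≡ 0 at y ∈ {1}; common: ∅.
  x = 5: f ≡ 0 at y ∈ {0}; g ≡ 0 at y ∈ {6}; common: ∅.
  x = 6: f ≡ 0 at y ∈ {5}; g ≡ 0 at y ∈ {4}; common: ∅.
Collecting: common zeros = ∅, so the count is 0.
Comparison with the Bézout bound: 0 ≤ 1 = deg(f)·deg(g), as expected for curves with no common component (the affine F_7-count falls short of the bound because intersections may lie at infinity, over extension fields, or carry multiplicity).


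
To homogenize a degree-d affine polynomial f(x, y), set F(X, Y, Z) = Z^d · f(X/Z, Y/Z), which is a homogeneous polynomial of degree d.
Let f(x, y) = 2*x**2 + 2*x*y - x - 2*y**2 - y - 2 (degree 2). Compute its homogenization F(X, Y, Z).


F(X, Y, Z) = 2*X**2 + 2*X*Y - X*Z - 2*Y**2 - Y*Z - 2*Z**2

deg(f) = 2.
Substitute x = X/Z, y = Y/Z into f, then multiply by Z^2.
  monomial 2·x^2·y^0 ↦ 2·X^2·Y^0·Z^0.
  monomial 2·x^1·y^1 ↦ 2·X^1·Y^1·Z^0.
  monomial -1·x^1·y^0 ↦ -1·X^1·Y^0·Z^1.
  monomial -2·x^0·y^2 ↦ -2·X^0·Y^2·Z^0.
  monomial -1·x^0·y^1 ↦ -1·X^0·Y^1·Z^1.
  monomial -2·x^0·y^0 ↦ -2·X^0·Y^0·Z^2.
Collecting: F(X, Y, Z) = 2*X**2 + 2*X*Y - X*Z - 2*Y**2 - Y*Z - 2*Z**2.


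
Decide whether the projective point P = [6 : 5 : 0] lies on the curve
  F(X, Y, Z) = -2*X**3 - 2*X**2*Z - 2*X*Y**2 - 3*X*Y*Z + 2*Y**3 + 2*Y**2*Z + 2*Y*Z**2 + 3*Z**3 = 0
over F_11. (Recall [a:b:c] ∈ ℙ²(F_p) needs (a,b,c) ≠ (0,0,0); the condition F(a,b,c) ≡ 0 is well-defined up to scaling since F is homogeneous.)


F(6,5,0) ≡ 2 (mod 11); P is NOT on the curve.

Evaluate F(6, 5, 0) term-by-term (mod 11).
  -2*X**3 ↦ -2·216·1·1 = -432
  -2*X**2*Z ↦ -2·36·1·0 = 0
  -2*X*Y**2 ↦ -2·6·25·1 = -300
  -3*X*Y*Z ↦ -3·6·5·0 = 0
  2*Y**3 ↦ 2·1·125·1 = 250
  2*Y**2*Z ↦ 2·1·25·0 = 0
  2*Y*Z**2 ↦ 2·1·5·0 = 0
  3*Z**3 ↦ 3·1·1·0 = 0
Sum: F(6, 5, 0) = (-432) + (0) + (-300) + (0) + (250) + (0) + (0) + (0) = -482.
Reducing mod 11: -482 ≡ 2 (mod 11).
Since F(a, b, c) ≡ 2 ≠ 0 (mod 11), P does NOT lie on the curve.


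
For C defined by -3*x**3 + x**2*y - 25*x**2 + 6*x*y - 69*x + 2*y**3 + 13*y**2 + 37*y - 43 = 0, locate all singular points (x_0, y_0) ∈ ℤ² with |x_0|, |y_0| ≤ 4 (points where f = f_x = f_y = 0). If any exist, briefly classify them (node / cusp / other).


Singular points: {(-3, -2)}; classification: cusp.

Compute partial derivatives:
  f_x = -9*x**2 + 2*x*y - 50*x + 6*y - 69.
  f_y = x**2 + 6*x + 6*y**2 + 26*y + 37.
Scan x_0 ∈ {−4, ..., 4}. For each x_0, f_y(x_0, y) is a polynomial in y; find its integer roots y ∈ {−4, ..., 4}, then test f_x and f at those candidates.
  x = -4: f_y(-4, y) = 6*y**2 + 26*y + 29; no integer root y with |y| ≤ 4.
  x = -3: f_y(-3, y) = 6*y**2 + 26*y + 28; vanishes at y ∈ {-2}. (-3, -2): f_x = 0, f = 0 — SINGULAR.
  x = -2: f_y(-2, y) = 6*y**2 + 26*y + 29; no integer root y with |y| ≤ 4.
  x = -1: f_y(-1, y) = 6*y**2 + 26*y + 32; no integer root y with |y| ≤ 4.
  x = 0: f_y(0, y) = 6*y**2 + 26*y + 37; no integer root y with |y| ≤ 4.
  x = 1: f_y(1, y) = 6*y**2 + 26*y + 44; no integer root y with |y| ≤ 4.
  x = 2: f_y(2, y) = 6*y**2 + 26*y + 53; no integer root y with |y| ≤ 4.
  x = 3: f_y(3, y) = 6*y**2 + 26*y + 64; no integer root y with |y| ≤ 4.
  x = 4: f_y(4, y) = 6*y**2 + 26*y + 77; no integer root y with |y| ≤ 4.
Only singular point on the grid: (-3, -2).
Classify: substitute x = -3 + u, y = -2 + v and expand: f = -3*u**3 + u**2*v + 2*v**3 + v**2.
No constant or linear terms (consistent with a singular point). Quadratic part: v**2. Cubic part: -3*u**3 + u**2*v + 2*v**3.
The quadratic part v**2 is a perfect square, so there is a single (double) tangent line v = 0, i.e. y = -2. Restricting the cubic part to that line (v = 0) leaves -3*u**3 ≠ 0, so f is not divisible by v and the branch is v² ≈ 3*u**3 to lowest order — this is a cusp.
Classification: cusp.


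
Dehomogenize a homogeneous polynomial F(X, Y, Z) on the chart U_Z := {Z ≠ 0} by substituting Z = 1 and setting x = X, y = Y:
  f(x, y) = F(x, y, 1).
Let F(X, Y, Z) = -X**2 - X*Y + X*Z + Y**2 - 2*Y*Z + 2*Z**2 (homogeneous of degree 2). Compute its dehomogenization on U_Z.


f(x, y) = -x**2 - x*y + x + y**2 - 2*y + 2

On U_Z we set Z = 1. Each monomial c·X^i·Y^j·Z^k in F becomes c·x^i·y^j·1^k = c·x^i·y^j.
Substituting Z = 1: F(X, Y, 1) = -x**2 - x*y + x + y**2 - 2*y + 2.
Note: deg(f) ≤ deg(F) = 2; strict inequality happens when F is divisible by Z (lost terms).


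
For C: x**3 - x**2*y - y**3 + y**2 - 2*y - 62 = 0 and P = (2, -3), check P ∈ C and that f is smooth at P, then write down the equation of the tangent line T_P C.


Tangent line at P: 24*x - 39*y - 165 = 0.

Step 1: f(2, -3) = 0, so P lies on C.
Step 2: partial derivatives
  f_x(x, y) = 3*x**2 - 2*x*y, f_y(x, y) = -x**2 - 3*y**2 + 2*y - 2.
  f_x(P) = 24, f_y(P) = -39 (gradient nonzero, so P is smooth).
Step 3: tangent line at P: 24·(x − 2) + -39·(y − -3) = 0.
Expanding: 24*x - 39*y - 165 = 0.


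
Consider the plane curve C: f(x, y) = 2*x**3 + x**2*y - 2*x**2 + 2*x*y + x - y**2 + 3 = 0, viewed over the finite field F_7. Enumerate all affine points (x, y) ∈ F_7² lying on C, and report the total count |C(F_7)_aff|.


Affine F_7-points: {(1, 4), (1, 6), (2, 3), (2, 5), (3, 0), (3, 1), (4, 1), (4, 2), (6, 3)}; count = 9.

For each of the 49 pairs (x, y) ∈ F_7², evaluate f(x, y) mod 7. Record the zeros.
  x = 0: [0↦3, 1↦2, 2↦6, 3↦1, 4↦1, 5↦6, 6↦2]  zeros at y ∈ ∅
  x = 1: [0↦4, 1↦6, 2↦6, 3↦4, 4↦0, 5↦1, 6↦0]  zeros at y ∈ {4, 6}
  x = 2: [0↦6, 1↦6, 2↦4, 3↦0, 4↦1, 5↦0, 6↦4]  zeros at y ∈ {3, 5}
  x = 3: [0↦0, 1↦0, 2↦5, 3↦1, 4↦2, 5↦1, 6↦5]  zeros at y ∈ {0, 1}
  x = 4: [0↦5, 1↦0, 2↦0, 3↦5, 4↦1, 5↦2, 6↦1]  zeros at y ∈ {1, 2}
  x = 5: [0↦5, 1↦4, 2↦1, 3↦3, 4↦3, 5↦1, 6↦4]  zeros at y ∈ ∅
  x = 6: [0↦5, 1↦3, 2↦6, 3↦0, 4↦6, 5↦3, 6↦5]  zeros at y ∈ {3}
Collecting zeros: affine points = {(1, 4), (1, 6), (2, 3), (2, 5), (3, 0), (3, 1), (4, 1), (4, 2), (6, 3)}.
Total count |C(F_7)_aff| = 9.


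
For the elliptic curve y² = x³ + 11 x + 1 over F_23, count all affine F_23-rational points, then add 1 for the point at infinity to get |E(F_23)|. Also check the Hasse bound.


Affine points = {(0, 1), (0, 22), (1, 6), (1, 17), (2, 10), (2, 13), (8, 7), (8, 16), (9, 1), (9, 22), (11, 2), (11, 21), (13, 8), (13, 15), (14, 1), (14, 22), (16, 8), (16, 15), (17, 8), (17, 15), (19, 10), (19, 13), (22, 9), (22, 14)}; affine count = 24; |E(F_23)| = 25.

Discriminant check: Δ ∝ 4a³ + 27b² = 4·11³ + 27·1² = 4·1331 + 27·1 ≡ 15 (mod 23). Nonzero ⇒ E is nonsingular.
For each x ∈ F_23, compute rhs = x³ + 11·x + 1 mod 23, then count y ∈ F_23 with y² ≡ rhs.
  x = 0: rhs = 1, matching y values: 1, 22 (2 points).
  x = 1: rhs = 13, matching y values: 6, 17 (2 points).
  x = 2: rhs = 8, matching y values: 10, 13 (2 points).
  x = 3: rhs = 15, matching y values: none (0 points).
  x = 4: rhs = 17, matching y values: none (0 points).
  x = 5: rhs = 20, matching y values: none (0 points).
  x = 6: rhs = 7, matching y values: none (0 points).
  x = 7: rhs = 7, matching y values: none (0 points).
  x = 8: rhs = 3, matching y values: 7, 16 (2 points).
  x = 9: rhs = 1, matching y values: 1, 22 (2 points).
  x = 10: rhs = 7, matching y values: none (0 points).
  x = 11: rhs = 4, matching y values: 2, 21 (2 points).
  x = 12: rhs = 21, matching y values: none (0 points).
  x = 13: rhs = 18, matching y values: 8, 15 (2 points).
  x = 14: rhs = 1, matching y values: 1, 22 (2 points).
  x = 15: rhs = 22, matching y values: none (0 points).
  x = 16: rhs = 18, matching y values: 8, 15 (2 points).
  x = 17: rhs = 18, matching y values: 8, 15 (2 points).
  x = 18: rhs = 5, matching y values: none (0 points).
  x = 19: rhs = 8, matching y values: 10, 13 (2 points).
  x = 20: rhs = 10, matching y values: none (0 points).
  x = 21: rhs = 17, matching y values: none (0 points).
  x = 22: rhs = 12, matching y values: 9, 14 (2 points).
Total affine count: 24.
Full point count |E(F_23)| = 24 + 1 = 25.
Hasse bound: |25 − (23+1)| = |1| = 1 ≤ 2√23 ≈ 9.5917 ✓.


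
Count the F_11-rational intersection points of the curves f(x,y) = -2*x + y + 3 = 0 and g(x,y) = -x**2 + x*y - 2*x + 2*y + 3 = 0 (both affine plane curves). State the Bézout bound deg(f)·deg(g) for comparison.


Common zeros: ∅; count = 0; Bézout bound = 2.

deg(f) = 1, deg(g) = 2, so Bézout bound = 2.
Scan x ∈ F_11. For each x, list the y ∈ F_11 with f(x, y) ≡ 0 and those with g(x, y) ≡ 0 (mod 11); the common zeros in that column are the intersection.
  x = 0: f ≡ 0 at y ∈ {8}; g ≡ 0 at y ∈ {4}; common: ∅.
  x = 1: f ≡ 0 at y ∈ {10}; g ≡ 0 at y ∈ {0}; common: ∅.
  x = 2: f ≡ 0 at y ∈ {1}; g ≡ 0 at y ∈ {4}; common: ∅.
  x = 3: f ≡ 0 at y ∈ {3}; g ≡ 0 at y ∈ {9}; common: ∅.
  x = 4: f ≡ 0 at y ∈ {5}; g ≡ 0 at y ∈ {9}; common: ∅.
  x = 5: f ≡ 0 at y ∈ {7}; g ≡ 0 at y ∈ {3}; common: ∅.
  x = 6: f ≡ 0 at y ∈ {9}; g ≡ 0 at y ∈ {7}; common: ∅.
  x = 7: f ≡ 0 at y ∈ {0}; g ≡ 0 at y ∈ {3}; common: ∅.
  x = 8: f ≡ 0 at y ∈ {2}; g ≡ 0 at y ∈ {0}; common: ∅.
  x = 9: f ≡ 0 at y ∈ {4}; g ≡ 0 at y ∈ ∅; common: ∅.
  x = 10: f ≡ 0 at y ∈ {6}; g ≡ 0 at y ∈ {7}; common: ∅.
Collecting: common zeros = ∅, so the count is 0.
Comparison with the Bézout bound: 0 ≤ 2 = deg(f)·deg(g), as expected for curves with no common component (the affine F_11-count falls short of the bound because intersections may lie at infinity, over extension fields, or carry multiplicity).


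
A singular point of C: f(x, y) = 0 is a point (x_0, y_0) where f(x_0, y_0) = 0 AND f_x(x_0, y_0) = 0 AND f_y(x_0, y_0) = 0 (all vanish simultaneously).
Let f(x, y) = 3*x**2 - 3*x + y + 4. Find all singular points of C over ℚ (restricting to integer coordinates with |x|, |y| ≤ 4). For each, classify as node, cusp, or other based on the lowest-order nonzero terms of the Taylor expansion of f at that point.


No singular points in the scanned grid; C is smooth there.

Compute partial derivatives:
  f_x = 6*x - 3.
  f_y = 1.
f_y = 1 is a nonzero constant, so f_y never vanishes: no point (x, y) can satisfy f = f_x = f_y = 0. In particular no (x, y) ∈ {−4, ..., 4}² is singular; the curve is smooth.


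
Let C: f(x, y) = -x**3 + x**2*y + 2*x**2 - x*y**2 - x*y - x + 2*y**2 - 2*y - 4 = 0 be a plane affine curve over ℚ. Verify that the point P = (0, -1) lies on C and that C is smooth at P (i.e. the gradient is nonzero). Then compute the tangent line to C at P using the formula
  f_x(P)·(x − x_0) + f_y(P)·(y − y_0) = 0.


Tangent line at P: -x - 6*y - 6 = 0.

Step 1: f(0, -1) = 0, so P lies on C.
Step 2: partial derivatives
  f_x(x, y) = -3*x**2 + 2*x*y + 4*x - y**2 - y - 1, f_y(x, y) = x**2 - 2*x*y - x + 4*y - 2.
  f_x(P) = -1, f_y(P) = -6 (gradient nonzero, so P is smooth).
Step 3: tangent line at P: -1·(x − 0) + -6·(y − -1) = 0.
Expanding: -x - 6*y - 6 = 0.


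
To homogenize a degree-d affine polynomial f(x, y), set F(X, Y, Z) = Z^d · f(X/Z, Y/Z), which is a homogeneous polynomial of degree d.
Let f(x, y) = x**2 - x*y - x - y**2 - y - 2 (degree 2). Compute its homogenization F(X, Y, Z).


F(X, Y, Z) = X**2 - X*Y - X*Z - Y**2 - Y*Z - 2*Z**2

deg(f) = 2.
Substitute x = X/Z, y = Y/Z into f, then multiply by Z^2.
  monomial 1·x^2·y^0 ↦ 1·X^2·Y^0·Z^0.
  monomial -1·x^1·y^1 ↦ -1·X^1·Y^1·Z^0.
  monomial -1·x^1·y^0 ↦ -1·X^1·Y^0·Z^1.
  monomial -1·x^0·y^2 ↦ -1·X^0·Y^2·Z^0.
  monomial -1·x^0·y^1 ↦ -1·X^0·Y^1·Z^1.
  monomial -2·x^0·y^0 ↦ -2·X^0·Y^0·Z^2.
Collecting: F(X, Y, Z) = X**2 - X*Y - X*Z - Y**2 - Y*Z - 2*Z**2.


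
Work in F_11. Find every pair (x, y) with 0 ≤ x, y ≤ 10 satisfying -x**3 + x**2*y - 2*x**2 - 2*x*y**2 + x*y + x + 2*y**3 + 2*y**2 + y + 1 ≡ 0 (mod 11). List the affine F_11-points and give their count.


Affine F_11-points: {(0, 4), (0, 7), (0, 10), (1, 5), (2, 3), (3, 9), (6, 5), (7, 5), (8, 3), (9, 10), (10, 2), (10, 8), (10, 10)}; count = 13.

For each of the 121 pairs (x, y) ∈ F_11², evaluate f(x, y) mod 11. Record the zeros.
  x = 0: [0↦1, 1↦6, 2↦5, 3↦10, 4↦0, 5↦9, 6↦5, 7↦0, 8↦6, 9↦2, 10↦0]  zeros at y ∈ {4, 7, 10}
  x = 1: [0↦10, 1↦4, 2↦10, 3↦7, 4↦7, 5↦0, 6↦9, 7↦2, 8↦2, 9↦10, 10↦5]  zeros at y ∈ {5}
  x = 2: [0↦9, 1↦5, 2↦9, 3↦0, 4↦1, 5↦2, 6↦4, 7↦8, 8↦4, 9↦4, 10↦9]  zeros at y ∈ {3}
  x = 3: [0↦3, 1↦3, 2↦7, 3↦5, 4↦9, 5↦9, 6↦6, 7↦1, 8↦6, 9↦0, 10↦6]  zeros at y ∈ {9}
  x = 4: [0↦8, 1↦3, 2↦9, 3↦5, 4↦3, 5↦4, 6↦9, 7↦8, 8↦2, 9↦3, 10↦1]  zeros at y ∈ ∅
  x = 5: [0↦7, 1↦10, 2↦9, 3↦5, 4↦10, 5↦3, 6↦7, 7↦1, 8↦8, 9↦7, 10↦10]  zeros at y ∈ ∅
  x = 6: [0↦5, 1↦7, 2↦1, 3↦10, 4↦2, 5↦0, 6↦5, 7↦7, 8↦7, 9↦6, 10↦5]  zeros at y ∈ {5}
  x = 7: [0↦7, 1↦10, 2↦1, 3↦3, 4↦6, 5↦0, 6↦8, 7↦9, 8↦4, 9↦5, 10↦2]  zeros at y ∈ {5}
  x = 8: [0↦7, 1↦2, 2↦3, 3↦0, 4↦5, 5↦8, 6↦10, 7↦1, 8↦4, 9↦9, 10↦6]  zeros at y ∈ {3}
  x = 9: [0↦10, 1↦10, 2↦1, 3↦6, 4↦4, 5↦7, 6↦5, 7↦10, 8↦1, 9↦1, 10↦0]  zeros at y ∈ {10}
  x = 10: [0↦10, 1↦6, 2↦0, 3↦4, 4↦8, 5↦2, 6↦9, 7↦8, 8↦0, 9↦8, 10↦0]  zeros at y ∈ {2, 8, 10}
Collecting zeros: affine points = {(0, 4), (0, 7), (0, 10), (1, 5), (2, 3), (3, 9), (6, 5), (7, 5), (8, 3), (9, 10), (10, 2), (10, 8), (10, 10)}.
Total count |C(F_11)_aff| = 13.


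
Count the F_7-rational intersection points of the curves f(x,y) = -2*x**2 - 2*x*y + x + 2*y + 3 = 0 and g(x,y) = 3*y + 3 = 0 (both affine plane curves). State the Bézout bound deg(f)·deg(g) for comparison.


Common zeros: ∅; count = 0; Bézout bound = 2.

deg(f) = 2, deg(g) = 1, so Bézout bound = 2.
Scan x ∈ F_7. For each x, list the y ∈ F_7 with f(x, y) ≡ 0 and those with g(x, y) ≡ 0 (mod 7); the common zeros in that column are the intersection.
  x = 0: f ≡ 0 at y ∈ {2}; g ≡ 0 at y ∈ {6}; common: ∅.
  x = 1: f ≡ 0 at y ∈ ∅; g ≡ 0 at y ∈ {6}; common: ∅.
  x = 2: f ≡ 0 at y ∈ {2}; g ≡ 0 at y ∈ {6}; common: ∅.
  x = 3: f ≡ 0 at y ∈ {4}; g ≡ 0 at y ∈ {6}; common: ∅.
  x = 4: f ≡ 0 at y ∈ {4}; g ≡ 0 at y ∈ {6}; common: ∅.
  x = 5: f ≡ 0 at y ∈ {0}; g ≡ 0 at y ∈ {6}; common: ∅.
  x = 6: f ≡ 0 at y ∈ {0}; g ≡ 0 at y ∈ {6}; common: ∅.
Collecting: common zeros = ∅, so the count is 0.
Comparison with the Bézout bound: 0 ≤ 2 = deg(f)·deg(g), as expected for curves with no common component (the affine F_7-count falls short of the bound because intersections may lie at infinity, over extension fields, or carry multiplicity).


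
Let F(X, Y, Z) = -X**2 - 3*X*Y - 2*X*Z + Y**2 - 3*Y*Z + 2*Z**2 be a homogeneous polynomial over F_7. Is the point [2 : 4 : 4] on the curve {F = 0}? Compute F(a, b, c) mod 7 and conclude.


F(2,4,4) ≡ 5 (mod 7); P is NOT on the curve.

Evaluate F(2, 4, 4) term-by-term (mod 7).
  -X**2 ↦ -1·4·1·1 = -4
  -3*X*Y ↦ -3·2·4·1 = -24
  -2*X*Z ↦ -2·2·1·4 = -16
  Y**2 ↦ 1·1·16·1 = 16
  -3*Y*Z ↦ -3·1·4·4 = -48
  2*Z**2 ↦ 2·1·1·16 = 32
Sum: F(2, 4, 4) = (-4) + (-24) + (-16) + (16) + (-48) + (32) = -44.
Reducing mod 7: -44 ≡ 5 (mod 7).
Since F(a, b, c) ≡ 5 ≠ 0 (mod 7), P does NOT lie on the curve.


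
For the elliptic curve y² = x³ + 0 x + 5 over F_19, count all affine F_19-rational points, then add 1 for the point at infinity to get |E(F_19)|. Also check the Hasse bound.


Affine points = {(0, 9), (0, 10), (1, 5), (1, 14), (5, 4), (5, 15), (7, 5), (7, 14), (8, 2), (8, 17), (10, 6), (10, 13), (11, 5), (11, 14), (12, 2), (12, 17), (13, 6), (13, 13), (15, 6), (15, 13), (16, 4), (16, 15), (17, 4), (17, 15), (18, 2), (18, 17)}; affine count = 26; |E(F_19)| = 27.

Discriminant check: Δ ∝ 4a³ + 27b² = 4·0³ + 27·5² = 4·0 + 27·25 ≡ 10 (mod 19). Nonzero ⇒ E is nonsingular.
For each x ∈ F_19, compute rhs = x³ + 0·x + 5 mod 19, then count y ∈ F_19 with y² ≡ rhs.
  x = 0: rhs = 5, matching y values: 9, 10 (2 points).
  x = 1: rhs = 6, matching y values: 5, 14 (2 points).
  x = 2: rhs = 13, matching y values: none (0 points).
  x = 3: rhs = 13, matching y values: none (0 points).
  x = 4: rhs = 12, matching y values: none (0 points).
  x = 5: rhs = 16, matching y values: 4, 15 (2 points).
  x = 6: rhs = 12, matching y values: none (0 points).
  x = 7: rhs = 6, matching y values: 5, 14 (2 points).
  x = 8: rhs = 4, matching y values: 2, 17 (2 points).
  x = 9: rhs = 12, matching y values: none (0 points).
  x = 10: rhs = 17, matching y values: 6, 13 (2 points).
  x = 11: rhs = 6, matching y values: 5, 14 (2 points).
  x = 12: rhs = 4, matching y values: 2, 17 (2 points).
  x = 13: rhs = 17, matching y values: 6, 13 (2 points).
  x = 14: rhs = 13, matching y values: none (0 points).
  x = 15: rhs = 17, matching y values: 6, 13 (2 points).
  x = 16: rhs = 16, matching y values: 4, 15 (2 points).
  x = 17: rhs = 16, matching y values: 4, 15 (2 points).
  x = 18: rhs = 4, matching y values: 2, 17 (2 points).
Total affine count: 26.
Full point count |E(F_19)| = 26 + 1 = 27.
Hasse bound: |27 − (19+1)| = |7| = 7 ≤ 2√19 ≈ 8.7178 ✓.


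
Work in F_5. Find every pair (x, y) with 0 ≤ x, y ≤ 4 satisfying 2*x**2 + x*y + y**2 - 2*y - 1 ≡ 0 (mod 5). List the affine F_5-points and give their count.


Affine F_5-points: {(4, 4)}; count = 1.

For each of the 25 pairs (x, y) ∈ F_5², evaluate f(x, y) mod 5. Record the zeros.
  x = 0: [0↦4, 1↦3, 2↦4, 3↦2, 4↦2]  zeros at y ∈ ∅
  x = 1: [0↦1, 1↦1, 2↦3, 3↦2, 4↦3]  zeros at y ∈ ∅
  x = 2: [0↦2, 1↦3, 2↦1, 3↦1, 4↦3]  zeros at y ∈ ∅
  x = 3: [0↦2, 1↦4, 2↦3, 3↦4, 4↦2]  zeros at y ∈ ∅
  x = 4: [0↦1, 1↦4, 2↦4, 3↦1, 4↦0]  zeros at y ∈ {4}
Collecting zeros: affine points = {(4, 4)}.
Total count |C(F_5)_aff| = 1.


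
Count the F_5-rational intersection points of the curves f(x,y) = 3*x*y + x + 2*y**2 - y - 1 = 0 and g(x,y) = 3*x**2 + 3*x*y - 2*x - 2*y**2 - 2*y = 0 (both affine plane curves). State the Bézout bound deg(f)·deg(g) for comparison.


Common zeros: ∅; count = 0; Bézout bound = 4.

deg(f) = 2, deg(g) = 2, so Bézout bound = 4.
Scan x ∈ F_5. For each x, list the y ∈ F_5 with f(x, y) ≡ 0 and those with g(x, y) ≡ 0 (mod 5); the common zeros in that column are the intersection.
  x = 0: f ≡ 0 at y ∈ {1, 2}; g ≡ 0 at y ∈ {0, 4}; common: ∅.
  x = 1: f ≡ 0 at y ∈ {0, 4}; g ≡ 0 at y ∈ {1, 2}; common: ∅.
  x = 2: f ≡ 0 at y ∈ ∅; g ≡ 0 at y ∈ {1}; common: ∅.
  x = 3: f ≡ 0 at y ∈ ∅; g ≡ 0 at y ∈ ∅; common: ∅.
  x = 4: f ≡ 0 at y ∈ ∅; g ≡ 0 at y ∈ {0}; common: ∅.
Collecting: common zeros = ∅, so the count is 0.
Comparison with the Bézout bound: 0 ≤ 4 = deg(f)·deg(g), as expected for curves with no common component (the affine F_5-count falls short of the bound because intersections may lie at infinity, over extension fields, or carry multiplicity).


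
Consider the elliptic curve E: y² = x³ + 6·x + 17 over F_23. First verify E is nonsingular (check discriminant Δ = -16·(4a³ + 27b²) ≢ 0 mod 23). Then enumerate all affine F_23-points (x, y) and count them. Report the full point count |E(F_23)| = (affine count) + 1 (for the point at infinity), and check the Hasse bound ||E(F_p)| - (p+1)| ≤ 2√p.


Affine points = {(1, 1), (1, 22), (3, 4), (3, 19), (4, 6), (4, 17), (6, 4), (6, 19), (8, 5), (8, 18), (9, 8), (9, 15), (12, 0), (14, 4), (14, 19), (15, 3), (15, 20), (16, 0), (17, 8), (17, 15), (18, 0), (20, 8), (20, 15)}; affine count = 23; |E(F_23)| = 24.

Discriminant check: Δ ∝ 4a³ + 27b² = 4·6³ + 27·17² = 4·216 + 27·289 ≡ 19 (mod 23). Nonzero ⇒ E is nonsingular.
For each x ∈ F_23, compute rhs = x³ + 6·x + 17 mod 23, then count y ∈ F_23 with y² ≡ rhs.
  x = 0: rhs = 17, matching y values: none (0 points).
  x = 1: rhs = 1, matching y values: 1, 22 (2 points).
  x = 2: rhs = 14, matching y values: none (0 points).
  x = 3: rhs = 16, matching y values: 4, 19 (2 points).
  x = 4: rhs = 13, matching y values: 6, 17 (2 points).
  x = 5: rhs = 11, matching y values: none (0 points).
  x = 6: rhs = 16, matching y values: 4, 19 (2 points).
  x = 7: rhs = 11, matching y values: none (0 points).
  x = 8: rhs = 2, matching y values: 5, 18 (2 points).
  x = 9: rhs = 18, matching y values: 8, 15 (2 points).
  x = 10: rhs = 19, matching y values: none (0 points).
  x = 11: rhs = 11, matching y values: none (0 points).
  x = 12: rhs = 0, matching y values: 0 (1 points).
  x = 13: rhs = 15, matching y values: none (0 points).
  x = 14: rhs = 16, matching y values: 4, 19 (2 points).
  x = 15: rhs = 9, matching y values: 3, 20 (2 points).
  x = 16: rhs = 0, matching y values: 0 (1 points).
  x = 17: rhs = 18, matching y values: 8, 15 (2 points).
  x = 18: rhs = 0, matching y values: 0 (1 points).
  x = 19: rhs = 21, matching y values: none (0 points).
  x = 20: rhs = 18, matching y values: 8, 15 (2 points).
  x = 21: rhs = 20, matching y values: none (0 points).
  x = 22: rhs = 10, matching y values: none (0 points).
Total affine count: 23.
Full point count |E(F_23)| = 23 + 1 = 24.
Hasse bound: |24 − (23+1)| = |0| = 0 ≤ 2√23 ≈ 9.5917 ✓.


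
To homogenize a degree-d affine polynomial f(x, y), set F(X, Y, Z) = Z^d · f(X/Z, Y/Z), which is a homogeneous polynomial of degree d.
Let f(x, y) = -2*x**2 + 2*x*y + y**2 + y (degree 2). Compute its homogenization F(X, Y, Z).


F(X, Y, Z) = -2*X**2 + 2*X*Y + Y**2 + Y*Z

deg(f) = 2.
Substitute x = X/Z, y = Y/Z into f, then multiply by Z^2.
  monomial -2·x^2·y^0 ↦ -2·X^2·Y^0·Z^0.
  monomial 2·x^1·y^1 ↦ 2·X^1·Y^1·Z^0.
  monomial 1·x^0·y^2 ↦ 1·X^0·Y^2·Z^0.
  monomial 1·x^0·y^1 ↦ 1·X^0·Y^1·Z^1.
Collecting: F(X, Y, Z) = -2*X**2 + 2*X*Y + Y**2 + Y*Z.


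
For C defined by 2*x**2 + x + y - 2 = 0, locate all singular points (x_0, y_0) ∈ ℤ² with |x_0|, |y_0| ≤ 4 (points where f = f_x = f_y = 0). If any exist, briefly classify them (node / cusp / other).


No singular points in the scanned grid; C is smooth there.

Compute partial derivatives:
  f_x = 4*x + 1.
  f_y = 1.
f_y = 1 is a nonzero constant, so f_y never vanishes: no point (x, y) can satisfy f = f_x = f_y = 0. In particular no (x, y) ∈ {−4, ..., 4}² is singular; the curve is smooth.


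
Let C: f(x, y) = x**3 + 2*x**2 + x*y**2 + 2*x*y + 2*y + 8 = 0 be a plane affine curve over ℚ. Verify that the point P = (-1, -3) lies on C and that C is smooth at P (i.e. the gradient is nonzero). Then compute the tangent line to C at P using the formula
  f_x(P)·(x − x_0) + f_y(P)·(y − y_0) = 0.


Tangent line at P: 2*x + 6*y + 20 = 0.

Step 1: f(-1, -3) = 0, so P lies on C.
Step 2: partial derivatives
  f_x(x, y) = 3*x**2 + 4*x + y**2 + 2*y, f_y(x, y) = 2*x*y + 2*x + 2.
  f_x(P) = 2, f_y(P) = 6 (gradient nonzero, so P is smooth).
Step 3: tangent line at P: 2·(x − -1) + 6·(y − -3) = 0.
Expanding: 2*x + 6*y + 20 = 0.


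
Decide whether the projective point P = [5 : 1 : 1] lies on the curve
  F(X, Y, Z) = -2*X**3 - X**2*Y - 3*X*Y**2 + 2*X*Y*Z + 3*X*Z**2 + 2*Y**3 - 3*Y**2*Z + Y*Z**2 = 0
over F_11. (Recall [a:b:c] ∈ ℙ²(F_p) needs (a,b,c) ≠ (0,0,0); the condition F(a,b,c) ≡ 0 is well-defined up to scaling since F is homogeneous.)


F(5,1,1) ≡ 10 (mod 11); P is NOT on the curve.

Evaluate F(5, 1, 1) term-by-term (mod 11).
  -2*X**3 ↦ -2·125·1·1 = -250
  -X**2*Y ↦ -1·25·1·1 = -25
  -3*X*Y**2 ↦ -3·5·1·1 = -15
  2*X*Y*Z ↦ 2·5·1·1 = 10
  3*X*Z**2 ↦ 3·5·1·1 = 15
  2*Y**3 ↦ 2·1·1·1 = 2
  -3*Y**2*Z ↦ -3·1·1·1 = -3
  Y*Z**2 ↦ 1·1·1·1 = 1
Sum: F(5, 1, 1) = (-250) + (-25) + (-15) + (10) + (15) + (2) + (-3) + (1) = -265.
Reducing mod 11: -265 ≡ 10 (mod 11).
Since F(a, b, c) ≡ 10 ≠ 0 (mod 11), P does NOT lie on the curve.


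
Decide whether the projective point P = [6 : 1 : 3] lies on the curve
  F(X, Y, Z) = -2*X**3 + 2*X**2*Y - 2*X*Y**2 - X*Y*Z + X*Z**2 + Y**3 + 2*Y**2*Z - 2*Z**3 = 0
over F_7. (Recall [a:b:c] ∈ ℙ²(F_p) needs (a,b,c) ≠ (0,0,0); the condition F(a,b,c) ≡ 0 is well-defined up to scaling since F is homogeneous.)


F(6,1,3) ≡ 2 (mod 7); P is NOT on the curve.

Evaluate F(6, 1, 3) term-by-term (mod 7).
  -2*X**3 ↦ -2·216·1·1 = -432
  2*X**2*Y ↦ 2·36·1·1 = 72
  -2*X*Y**2 ↦ -2·6·1·1 = -12
  -X*Y*Z ↦ -1·6·1·3 = -18
  X*Z**2 ↦ 1·6·1·9 = 54
  Y**3 ↦ 1·1·1·1 = 1
  2*Y**2*Z ↦ 2·1·1·3 = 6
  -2*Z**3 ↦ -2·1·1·27 = -54
Sum: F(6, 1, 3) = (-432) + (72) + (-12) + (-18) + (54) + (1) + (6) + (-54) = -383.
Reducing mod 7: -383 ≡ 2 (mod 7).
Since F(a, b, c) ≡ 2 ≠ 0 (mod 7), P does NOT lie on the curve.


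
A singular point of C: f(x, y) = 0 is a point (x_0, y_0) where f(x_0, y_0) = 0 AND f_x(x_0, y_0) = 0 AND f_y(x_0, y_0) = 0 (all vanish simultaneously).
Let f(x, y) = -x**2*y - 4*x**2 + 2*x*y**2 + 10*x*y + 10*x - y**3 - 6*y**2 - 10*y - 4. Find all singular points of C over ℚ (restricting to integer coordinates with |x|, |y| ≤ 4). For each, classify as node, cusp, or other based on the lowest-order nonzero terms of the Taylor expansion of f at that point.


Singular points: {(-1, -3)}; classification: node.

Compute partial derivatives:
  f_x = -2*x*y - 8*x + 2*y**2 + 10*y + 10.
  f_y = -x**2 + 4*x*y + 10*x - 3*y**2 - 12*y - 10.
Scan x_0 ∈ {−4, ..., 4}. For each x_0, f_y(x_0, y) is a polynomial in y; find its integer roots y ∈ {−4, ..., 4}, then test f_x and f at those candidates.
  x = -4: f_y(-4, y) = -3*y**2 - 28*y - 66; no integer root y with |y| ≤ 4.
  x = -3: f_y(-3, y) = -3*y**2 - 24*y - 49; no integer root y with |y| ≤ 4.
  x = -2: f_y(-2, y) = -3*y**2 - 20*y - 34; no integer root y with |y| ≤ 4.
  x = -1: f_y(-1, y) = -3*y**2 - 16*y - 21; vanishes at y ∈ {-3}. (-1, -3): f_x = 0, f = 0 — SINGULAR.
  x = 0: f_y(0, y) = -3*y**2 - 12*y - 10; no integer root y with |y| ≤ 4.
  x = 1: f_y(1, y) = -3*y**2 - 8*y - 1; no integer root y with |y| ≤ 4.
  x = 2: f_y(2, y) = -3*y**2 - 4*y + 6; no integer root y with |y| ≤ 4.
  x = 3: f_y(3, y) = 11 - 3*y**2; no integer root y with |y| ≤ 4.
  x = 4: f_y(4, y) = -3*y**2 + 4*y + 14; no integer root y with |y| ≤ 4.
Only singular point on the grid: (-1, -3).
Classify: substitute x = -1 + u, y = -3 + v and expand: f = -u**2*v - u**2 + 2*u*v**2 - v**3 + v**2.
No constant or linear terms (consistent with a singular point). Quadratic part: -u**2 + v**2. Cubic part: -u**2*v + 2*u*v**2 - v**3.
The quadratic part v**2 - u**2 = (v − u)(v + u) splits into two distinct linear factors, so there are two distinct tangent lines y − -3 = ±(x − -1) — this is a node (ordinary double point).
Classification: node.


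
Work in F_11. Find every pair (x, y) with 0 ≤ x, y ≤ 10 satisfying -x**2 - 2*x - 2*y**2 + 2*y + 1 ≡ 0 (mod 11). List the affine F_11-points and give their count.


Affine F_11-points: {(0, 3), (0, 9), (2, 2), (2, 10), (7, 2), (7, 10), (9, 3), (9, 9), (10, 4), (10, 8)}; count = 10.

For each of the 121 pairs (x, y) ∈ F_11², evaluate f(x, y) mod 11. Record the zeros.
  x = 0: [0↦1, 1↦1, 2↦8, 3↦0, 4↦10, 5↦5, 6↦7, 7↦5, 8↦10, 9↦0, 10↦8]  zeros at y ∈ {3, 9}
  x = 1: [0↦9, 1↦9, 2↦5, 3↦8, 4↦7, 5↦2, 6↦4, 7↦2, 8↦7, 9↦8, 10↦5]  zeros at y ∈ ∅
  x = 2: [0↦4, 1↦4, 2↦0, 3↦3, 4↦2, 5↦8, 6↦10, 7↦8, 8↦2, 9↦3, 10↦0]  zeros at y ∈ {2, 10}
  x = 3: [0↦8, 1↦8, 2↦4, 3↦7, 4↦6, 5↦1, 6↦3, 7↦1, 8↦6, 9↦7, 10↦4]  zeros at y ∈ ∅
  x = 4: [0↦10, 1↦10, 2↦6, 3↦9, 4↦8, 5↦3, 6↦5, 7↦3, 8↦8, 9↦9, 10↦6]  zeros at y ∈ ∅
  x = 5: [0↦10, 1↦10, 2↦6, 3↦9, 4↦8, 5↦3, 6↦5, 7↦3, 8↦8, 9↦9, 10↦6]  zeros at y ∈ ∅
  x = 6: [0↦8, 1↦8, 2↦4, 3↦7, 4↦6, 5↦1, 6↦3, 7↦1, 8↦6, 9↦7, 10↦4]  zeros at y ∈ ∅
  x = 7: [0↦4, 1↦4, 2↦0, 3↦3, 4↦2, 5↦8, 6↦10, 7↦8, 8↦2, 9↦3, 10↦0]  zeros at y ∈ {2, 10}
  x = 8: [0↦9, 1↦9, 2↦5, 3↦8, 4↦7, 5↦2, 6↦4, 7↦2, 8↦7, 9↦8, 10↦5]  zeros at y ∈ ∅
  x = 9: [0↦1, 1↦1, 2↦8, 3↦0, 4↦10, 5↦5, 6↦7, 7↦5, 8↦10, 9↦0, 10↦8]  zeros at y ∈ {3, 9}
  x = 10: [0↦2, 1↦2, 2↦9, 3↦1, 4↦0, 5↦6, 6↦8, 7↦6, 8↦0, 9↦1, 10↦9]  zeros at y ∈ {4, 8}
Collecting zeros: affine points = {(0, 3), (0, 9), (2, 2), (2, 10), (7, 2), (7, 10), (9, 3), (9, 9), (10, 4), (10, 8)}.
Total count |C(F_11)_aff| = 10.


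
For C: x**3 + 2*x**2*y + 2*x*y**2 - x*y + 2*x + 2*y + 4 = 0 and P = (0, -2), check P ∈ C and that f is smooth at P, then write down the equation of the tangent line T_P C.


Tangent line at P: 12*x + 2*y + 4 = 0.

Step 1: f(0, -2) = 0, so P lies on C.
Step 2: partial derivatives
  f_x(x, y) = 3*x**2 + 4*x*y + 2*y**2 - y + 2, f_y(x, y) = 2*x**2 + 4*x*y - x + 2.
  f_x(P) = 12, f_y(P) = 2 (gradient nonzero, so P is smooth).
Step 3: tangent line at P: 12·(x − 0) + 2·(y − -2) = 0.
Expanding: 12*x + 2*y + 4 = 0.


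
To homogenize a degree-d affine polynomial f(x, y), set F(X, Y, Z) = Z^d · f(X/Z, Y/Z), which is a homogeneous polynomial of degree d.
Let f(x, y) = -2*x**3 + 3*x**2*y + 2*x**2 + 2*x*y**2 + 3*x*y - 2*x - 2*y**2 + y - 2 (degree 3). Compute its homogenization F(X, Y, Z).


F(X, Y, Z) = -2*X**3 + 3*X**2*Y + 2*X**2*Z + 2*X*Y**2 + 3*X*Y*Z - 2*X*Z**2 - 2*Y**2*Z + Y*Z**2 - 2*Z**3

deg(f) = 3.
Substitute x = X/Z, y = Y/Z into f, then multiply by Z^3.
  monomial -2·x^3·y^0 ↦ -2·X^3·Y^0·Z^0.
  monomial 3·x^2·y^1 ↦ 3·X^2·Y^1·Z^0.
  monomial 2·x^2·y^0 ↦ 2·X^2·Y^0·Z^1.
  monomial 2·x^1·y^2 ↦ 2·X^1·Y^2·Z^0.
  monomial 3·x^1·y^1 ↦ 3·X^1·Y^1·Z^1.
  monomial -2·x^1·y^0 ↦ -2·X^1·Y^0·Z^2.
  monomial -2·x^0·y^2 ↦ -2·X^0·Y^2·Z^1.
  monomial 1·x^0·y^1 ↦ 1·X^0·Y^1·Z^2.
  monomial -2·x^0·y^0 ↦ -2·X^0·Y^0·Z^3.
Collecting: F(X, Y, Z) = -2*X**3 + 3*X**2*Y + 2*X**2*Z + 2*X*Y**2 + 3*X*Y*Z - 2*X*Z**2 - 2*Y**2*Z + Y*Z**2 - 2*Z**3.


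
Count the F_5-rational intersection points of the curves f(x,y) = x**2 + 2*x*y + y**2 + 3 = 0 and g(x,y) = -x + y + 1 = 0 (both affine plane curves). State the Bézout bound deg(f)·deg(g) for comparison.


Common zeros: ∅; count = 0; Bézout bound = 2.

deg(f) = 2, deg(g) = 1, so Bézout bound = 2.
Scan x ∈ F_5. For each x, list the y ∈ F_5 with f(x, y) ≡ 0 and those with g(x, y) ≡ 0 (mod 5); the common zeros in that column are the intersection.
  x = 0: f ≡ 0 at y ∈ ∅; g ≡ 0 at y ∈ {4}; common: ∅.
  x = 1: f ≡ 0 at y ∈ ∅; g ≡ 0 at y ∈ {0}; common: ∅.
  x = 2: f ≡ 0 at y ∈ ∅; g ≡ 0 at y ∈ {1}; common: ∅.
  x = 3: f ≡ 0 at y ∈ ∅; g ≡ 0 at y ∈ {2}; common: ∅.
  x = 4: f ≡ 0 at y ∈ ∅; g ≡ 0 at y ∈ {3}; common: ∅.
Collecting: common zeros = ∅, so the count is 0.
Comparison with the Bézout bound: 0 ≤ 2 = deg(f)·deg(g), as expected for curves with no common component (the affine F_5-count falls short of the bound because intersections may lie at infinity, over extension fields, or carry multiplicity).
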